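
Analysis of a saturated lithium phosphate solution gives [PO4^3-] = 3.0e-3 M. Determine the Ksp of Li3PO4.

Li3PO4(s) ⇌ 3 Li^+(aq) + PO4^3-(aq)
Stoichiometry gives [Li^+] = (3/1)[PO4^3-] = 9.00 x 10^-3 M.
Ksp = [Li^+]^3[PO4^3-]
Ksp = (9.00 × 10^-3)^3 × 3.0 × 10^-3 = 2.2 × 10^-9

Ksp ≈ 2.2 x 10^-9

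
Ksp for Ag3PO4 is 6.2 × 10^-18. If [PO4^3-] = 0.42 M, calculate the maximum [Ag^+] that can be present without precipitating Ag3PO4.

Ag3PO4(s) <=> 3 Ag^+(aq) + PO4^3-(aq)
Ksp = [Ag^+]^3[PO4^3-]
Precipitation begins when Q = Ksp. With [PO4^3-] = 0.42 M:
6.2 × 10^-18 = (0.42) × [Ag^+]^3
[Ag^+] = (6.2 × 10^-18 / 4.2 x 10^-1)^(1/3) = 2.5 × 10^-6 M

2.5 × 10^-6 M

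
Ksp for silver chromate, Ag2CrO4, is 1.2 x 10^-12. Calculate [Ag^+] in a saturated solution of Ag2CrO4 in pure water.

1.3e-4 M

Ag2CrO4(s) <=> 2 Ag^+(aq) + CrO4^2-(aq)
Ksp = [Ag^+]^2[CrO4^2-]
With molar solubility s: [Ag^+] = 2s, [CrO4^2-] = s.
Ksp = (2s)^2s = 4s^3
s = (1.2 x 10^-12 / 4)^(1/3) = 6.69 x 10^-5 M
[Ag^+] = 2s = 1.3 x 10^-4 M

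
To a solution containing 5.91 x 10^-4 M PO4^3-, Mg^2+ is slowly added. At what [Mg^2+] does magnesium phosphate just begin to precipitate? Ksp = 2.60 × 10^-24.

Mg3(PO4)2(s) ⇌ 3 Mg^2+ + 2 PO4^3-
Ksp = [Mg^2+]^3[PO4^3-]^2
Precipitation begins when Q = Ksp. With [PO4^3-] = 5.91 x 10^-4 M:
2.60 × 10^-24 = (5.91 x 10^-4)^2 × [Mg^2+]^3
[Mg^2+] = (2.60 × 10^-24 / 3.493 x 10^-7)^(1/3) = 1.95 x 10^-6 M

[Mg^2+] = 1.95e-6 M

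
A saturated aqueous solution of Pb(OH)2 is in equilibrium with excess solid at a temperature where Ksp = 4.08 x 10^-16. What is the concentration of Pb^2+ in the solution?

Pb(OH)2(s) ⇌ Pb^2+(aq) + 2 OH^-(aq)
Ksp = [Pb^2+][OH^-]^2
With molar solubility s: [Pb^2+] = s, [OH^-] = 2s.
Substituting: Ksp = s(2s)^2 = 4s^3
s = (4.08 x 10^-16 / 4)^(1/3) = 4.672 × 10^-6 M
[Pb^2+] = s = 4.67 x 10^-6 M

[Pb^2+] ≈ 4.67 × 10^-6 M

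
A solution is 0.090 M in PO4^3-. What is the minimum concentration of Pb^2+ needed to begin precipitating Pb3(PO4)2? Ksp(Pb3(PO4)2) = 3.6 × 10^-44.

Pb3(PO4)2(s) ⇌ 3 Pb^2+ + 2 PO4^3-
Ksp = [Pb^2+]^3[PO4^3-]^2
Precipitation begins when Q = Ksp. With [PO4^3-] = 0.090 M:
3.6 × 10^-44 = (0.090)^2 × [Pb^2+]^3
[Pb^2+] = (3.6 × 10^-44 / 8.10 x 10^-3)^(1/3) = 1.6 × 10^-14 M

[Pb^2+] = 1.6e-14 M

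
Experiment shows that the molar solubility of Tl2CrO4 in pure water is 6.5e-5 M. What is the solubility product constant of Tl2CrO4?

Ksp ≈ 1.1 x 10^-12

Tl2CrO4(s) ⇌ 2 Tl^+(aq) + CrO4^2-(aq)
With molar solubility s: [Tl^+] = 2s, [CrO4^2-] = s.
Ksp = [Tl^+]^2[CrO4^2-]
Ksp = (2s)^2s = 4s^3
With s = 6.5 × 10^-5: Ksp = 1.1 x 10^-12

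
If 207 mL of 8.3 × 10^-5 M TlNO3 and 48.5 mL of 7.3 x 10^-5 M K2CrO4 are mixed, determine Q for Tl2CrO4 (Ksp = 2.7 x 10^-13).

Total volume = 207 + 48.5 = 255.5 mL.
[Tl^+] = 8.3 × 10^-5 × (207/255.5) = 6.72 x 10^-5 M
[CrO4^2-] = 7.3 x 10^-5 × (48.5/255.5) = 1.39 × 10^-5 M
Tl2CrO4(s) ⇌ 2 Tl^+(aq) + CrO4^2-(aq), so Q = [Tl^+]^2[CrO4^2-]
Q = (6.72 x 10^-5)^2(1.39 × 10^-5) = 6.3 x 10^-14
Q < Ksp, so no precipitate of Tl2CrO4 forms.

Q ≈ 6.3e-14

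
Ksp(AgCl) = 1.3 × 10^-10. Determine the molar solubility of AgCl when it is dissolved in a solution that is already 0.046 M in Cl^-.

AgCl(s) ⇌ Ag^+(aq) + Cl^-(aq)
Ksp = [Ag^+][Cl^-]
If s mol/L dissolves here, [Ag^+] = s, [Cl^-] = 0.046 + s ≈ 0.046 (Ksp is small, so little additional dissolves).
Ksp ≈ s × 0.046
s = 2.8 × 10^-9 M
Check: s = 2.8 x 10^-9 ≪ 0.046, so the approximation is valid.

s = 2.8e-9 M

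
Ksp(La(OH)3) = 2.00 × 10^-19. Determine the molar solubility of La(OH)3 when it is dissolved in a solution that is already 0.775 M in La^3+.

La(OH)3(s) <=> La^3+(aq) + 3 OH^-(aq)
Ksp = [La^3+][OH^-]^3
Let s = moles of La(OH)3 that dissolve per litre. [La^3+] = 0.775 + s ≈ 0.775, [OH^-] = 3s (Ksp is small, so little additional dissolves).
Ksp ≈ 0.775 × (3s)^3
s = 2.12 × 10^-7 M
Check: s = 2.1 × 10^-7 ≪ 0.775, so the approximation is valid.

2.12e-7 M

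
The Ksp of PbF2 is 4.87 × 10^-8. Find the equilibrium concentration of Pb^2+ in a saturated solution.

2.30 x 10^-3 M

PbF2(s) <=> Pb^2+(aq) + 2 F^-(aq)
Ksp = [Pb^2+][F^-]^2
Let s = molar solubility. Then [Pb^2+] = s and [F^-] = 2s.
Substituting: Ksp = s(2s)^2 = 4s^3
Solving, s = (4.87 × 10^-8/4)^(1/3) = 2.301 × 10^-3 M
[Pb^2+] = s = 2.30 × 10^-3 M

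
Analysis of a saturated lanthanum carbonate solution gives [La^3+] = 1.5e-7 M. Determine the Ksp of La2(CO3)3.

2.6 × 10^-34

La2(CO3)3(s) ⇌ 2 La^3+(aq) + 3 CO3^2-(aq)
Stoichiometry gives [CO3^2-] = (3/2)[La^3+] = 2.25 × 10^-7 M.
Ksp = [La^3+]^2[CO3^2-]^3
Ksp = (1.5 × 10^-7)^2 × (2.25 × 10^-7)^3 = 2.6 × 10^-34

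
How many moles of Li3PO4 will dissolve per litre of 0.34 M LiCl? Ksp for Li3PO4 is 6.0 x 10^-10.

Li3PO4(s) ⇌ 3 Li^+ + PO4^3-
Ksp = [Li^+]^3[PO4^3-]
If s mol/L dissolves here, [Li^+] = 0.34 + 3s ≈ 0.34, [PO4^3-] = s (common-ion effect: Li^+ is already 0.34 M).
Ksp ≈ (0.34)^3 × s
s = 1.5 × 10^-8 M
Check: 3s = 4.6 × 10^-8 ≪ 0.34, so the approximation is valid.

1.5 × 10^-8 M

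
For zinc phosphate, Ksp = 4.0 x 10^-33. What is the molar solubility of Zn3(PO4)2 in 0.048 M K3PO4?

4.0 x 10^-11 M

Zn3(PO4)2(s) <=> 3 Zn^2+ + 2 PO4^3-
Ksp = [Zn^2+]^3[PO4^3-]^2
Let s = moles of Zn3(PO4)2 that dissolve per litre. [Zn^2+] = 3s, [PO4^3-] = 0.048 + 2s ≈ 0.048 (common-ion effect: PO4^3- is already 0.048 M).
Ksp ≈ (3s)^3 × (0.048)^2
s = 4.0 x 10^-11 M
Check: 2s = 8.0 × 10^-11 ≪ 0.048, so the approximation is valid.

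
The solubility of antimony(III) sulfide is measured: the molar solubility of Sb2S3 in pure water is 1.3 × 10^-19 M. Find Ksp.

Sb2S3(s) <=> 2 Sb^3+ + 3 S^2-
With molar solubility s: [Sb^3+] = 2s, [S^2-] = 3s.
Ksp = [Sb^3+]^2[S^2-]^3
Substituting: Ksp = (2s)^2(3s)^3 = 108s^5
Ksp = 108 × (1.3 × 10^-19)^5 = 4.0 × 10^-93

Ksp ≈ 4.0 × 10^-93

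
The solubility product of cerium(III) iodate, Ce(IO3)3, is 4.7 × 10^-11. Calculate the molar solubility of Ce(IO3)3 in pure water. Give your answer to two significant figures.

Ce(IO3)3(s) <=> Ce^3+(aq) + 3 IO3^-(aq)
Ksp = [Ce^3+][IO3^-]^3
Let s = molar solubility. Then [Ce^3+] = s and [IO3^-] = 3s.
Ksp = s(3s)^3 = 27s^4
s^4 = 4.7 × 10^-11 / 27, so s = 1.1 x 10^-3 M

s ≈ 1.1e-3 M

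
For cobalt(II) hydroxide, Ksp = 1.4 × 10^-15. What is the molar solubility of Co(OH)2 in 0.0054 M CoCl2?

Co(OH)2(s) <=> Co^2+(aq) + 2 OH^-(aq)
Ksp = [Co^2+][OH^-]^2
Let s be the molar solubility in this solution. [Co^2+] = 0.0054 + s ≈ 0.0054, [OH^-] = 2s (Ksp is small, so little additional dissolves).
Ksp ≈ 0.0054 × (2s)^2
s = 2.5 × 10^-7 M
Check: s = 2.5 × 10^-7 ≪ 0.0054, so the approximation is valid.

s ≈ 2.5 × 10^-7 M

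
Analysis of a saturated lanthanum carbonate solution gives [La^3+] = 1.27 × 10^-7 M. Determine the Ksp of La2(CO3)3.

La2(CO3)3(s) <=> 2 La^3+ + 3 CO3^2-
Stoichiometry gives [CO3^2-] = (3/2)[La^3+] = 1.905 × 10^-7 M.
Ksp = [La^3+]^2[CO3^2-]^3
Ksp = (1.27 × 10^-7)^2 × (1.905 x 10^-7)^3 = 1.12 × 10^-34

Ksp ≈ 1.12 × 10^-34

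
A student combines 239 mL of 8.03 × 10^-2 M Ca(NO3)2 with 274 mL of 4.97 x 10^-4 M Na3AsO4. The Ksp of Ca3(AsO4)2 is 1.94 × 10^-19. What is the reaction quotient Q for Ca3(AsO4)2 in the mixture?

3.69e-12

Total volume = 239 + 274 = 513 mL.
[Ca^2+] = 8.03 × 10^-2 × (239/513) = 3.741 x 10^-2 M
[AsO4^3-] = 4.97 x 10^-4 × (274/513) = 2.655 x 10^-4 M
Ca3(AsO4)2(s) ⇌ 3 Ca^2+(aq) + 2 AsO4^3-(aq), so Q = [Ca^2+]^3[AsO4^3-]^2
Q = (3.741 × 10^-2)^3(2.655 × 10^-4)^2 = 3.69 × 10^-12
Q > Ksp, so Ca3(AsO4)2 will precipitate.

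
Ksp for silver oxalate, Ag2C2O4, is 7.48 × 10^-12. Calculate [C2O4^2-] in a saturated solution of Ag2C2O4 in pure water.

Ag2C2O4(s) ⇌ 2 Ag^+ + C2O4^2-
Ksp = [Ag^+]^2[C2O4^2-]
For each mole of Ag2C2O4 that dissolves: [Ag^+] = 2s, [C2O4^2-] = s.
So Ksp = (2s)^2 × s = 4s^3
Solving, s = (7.48 × 10^-12/4)^(1/3) = 1.232 × 10^-4 M
[C2O4^2-] = s = 1.23 × 10^-4 M

[C2O4^2-] = 1.23 × 10^-4 M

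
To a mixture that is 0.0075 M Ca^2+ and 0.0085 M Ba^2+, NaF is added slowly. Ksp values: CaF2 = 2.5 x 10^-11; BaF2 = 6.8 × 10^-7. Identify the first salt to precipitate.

Precipitation of each salt starts when its ion product equals its Ksp.
For CaF2: 2.5 x 10^-11 = 0.0075 × [F^-]^2  ⇒  [F^-] = 5.8 x 10^-5 M.
For BaF2: 6.8 × 10^-7 = 0.0085 × [F^-]^2  ⇒  [F^-] = 8.9 × 10^-3 M.
The salt with the lower threshold [F^-] precipitates first: CaF2.

CaF2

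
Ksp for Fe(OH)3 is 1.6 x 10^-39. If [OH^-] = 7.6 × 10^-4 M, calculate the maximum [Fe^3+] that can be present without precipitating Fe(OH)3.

[Fe^3+] = 3.6 x 10^-30 M

Fe(OH)3(s) ⇌ Fe^3+(aq) + 3 OH^-(aq)
Ksp = [Fe^3+][OH^-]^3
Precipitation begins when Q = Ksp. With [OH^-] = 7.6 × 10^-4 M:
1.6 x 10^-39 = (7.6 × 10^-4)^3 × [Fe^3+]
[Fe^3+] = (1.6 x 10^-39 / 4.39 × 10^-10) = 3.6 × 10^-30 M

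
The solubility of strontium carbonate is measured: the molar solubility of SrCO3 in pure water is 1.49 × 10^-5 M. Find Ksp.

Ksp ≈ 2.22 × 10^-10

SrCO3(s) ⇌ Sr^2+(aq) + CO3^2-(aq)
If s mol/L of SrCO3 dissolves, [Sr^2+] = s and [CO3^2-] = s.
Ksp = [Sr^2+][CO3^2-]
Ksp = s × s = s^2
Ksp = (1.49 × 10^-5)^2 = 2.22 x 10^-10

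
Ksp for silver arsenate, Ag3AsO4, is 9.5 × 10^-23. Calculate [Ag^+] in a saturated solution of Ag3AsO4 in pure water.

Ag3AsO4(s) <=> 3 Ag^+ + AsO4^3-
Ksp = [Ag^+]^3[AsO4^3-]
For each mole of Ag3AsO4 that dissolves: [Ag^+] = 3s, [AsO4^3-] = s.
Substituting: Ksp = (3s)^3s = 27s^4
Solving, s = (9.5 × 10^-23/27)^(1/4) = 1.37 × 10^-6 M
[Ag^+] = 3s = 4.1 × 10^-6 M

[Ag^+] = 4.1 × 10^-6 M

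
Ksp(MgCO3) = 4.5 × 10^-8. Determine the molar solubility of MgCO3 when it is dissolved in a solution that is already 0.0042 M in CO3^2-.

MgCO3(s) <=> Mg^2+(aq) + CO3^2-(aq)
Ksp = [Mg^2+][CO3^2-]
If s mol/L dissolves here, [Mg^2+] = s, [CO3^2-] = 0.0042 + s ≈ 0.0042 (since the CO3^2- already present dominates).
Ksp ≈ s × 0.0042
s = 1.1 × 10^-5 M
Check: s = 1.1 x 10^-5 ≪ 0.0042, so the approximation is valid.

1.1 × 10^-5 M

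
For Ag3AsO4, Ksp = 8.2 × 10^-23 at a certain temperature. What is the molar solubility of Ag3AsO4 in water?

Ag3AsO4(s) ⇌ 3 Ag^+(aq) + AsO4^3-(aq)
Ksp = [Ag^+]^3[AsO4^3-]
If s mol/L of Ag3AsO4 dissolves, [Ag^+] = 3s and [AsO4^3-] = s.
Substituting: Ksp = (3s)^3s = 27s^4
Solving, s = (8.2 × 10^-23/27)^(1/4) = 1.3 x 10^-6 M

s ≈ 1.3 x 10^-6 M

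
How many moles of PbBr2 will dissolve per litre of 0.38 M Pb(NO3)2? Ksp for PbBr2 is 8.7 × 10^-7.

PbBr2(s) ⇌ Pb^2+(aq) + 2 Br^-(aq)
Ksp = [Pb^2+][Br^-]^2
Let s = moles of PbBr2 that dissolve per litre. [Pb^2+] = 0.38 + s ≈ 0.38, [Br^-] = 2s (Ksp is small, so little additional dissolves).
Ksp ≈ 0.38 × (2s)^2
s = 7.6 × 10^-4 M
Check: s = 7.6 x 10^-4 ≪ 0.38, so the approximation is valid.

s ≈ 7.6 × 10^-4 M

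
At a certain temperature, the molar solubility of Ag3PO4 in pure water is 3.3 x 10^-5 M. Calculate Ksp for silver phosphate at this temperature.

3.2e-17

Ag3PO4(s) ⇌ 3 Ag^+ + PO4^3-
If s mol/L of Ag3PO4 dissolves, [Ag^+] = 3s and [PO4^3-] = s.
Ksp = [Ag^+]^3[PO4^3-]
So Ksp = (3s)^3 × s = 27s^4
Ksp = 27 × (3.3 × 10^-5)^4 = 3.2 × 10^-17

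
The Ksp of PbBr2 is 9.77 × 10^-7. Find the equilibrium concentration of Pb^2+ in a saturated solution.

PbBr2(s) <=> Pb^2+(aq) + 2 Br^-(aq)
Ksp = [Pb^2+][Br^-]^2
For each mole of PbBr2 that dissolves: [Pb^2+] = s, [Br^-] = 2s.
So Ksp = s × (2s)^2 = 4s^3
Solving, s = (9.77 × 10^-7/4)^(1/3) = 6.251 × 10^-3 M
[Pb^2+] = s = 6.25 × 10^-3 M

[Pb^2+] = 6.25 x 10^-3 M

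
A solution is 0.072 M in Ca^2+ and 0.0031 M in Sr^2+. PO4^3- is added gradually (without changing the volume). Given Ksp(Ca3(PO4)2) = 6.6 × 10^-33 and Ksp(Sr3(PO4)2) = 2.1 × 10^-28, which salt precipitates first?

Ca3(PO4)2

Precipitation of each salt starts when its ion product equals its Ksp.
For Ca3(PO4)2: 6.6 × 10^-33 = (0.072)^3 × [PO4^3-]^2  ⇒  [PO4^3-] = 4.2 × 10^-15 M.
For Sr3(PO4)2: 2.1 × 10^-28 = (0.0031)^3 × [PO4^3-]^2  ⇒  [PO4^3-] = 8.4 × 10^-11 M.
The salt with the lower threshold [PO4^3-] precipitates first: Ca3(PO4)2.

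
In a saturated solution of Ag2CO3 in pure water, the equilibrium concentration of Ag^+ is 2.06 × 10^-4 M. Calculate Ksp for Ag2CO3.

Ksp ≈ 4.37e-12

Ag2CO3(s) ⇌ 2 Ag^+ + CO3^2-
Stoichiometry gives [CO3^2-] = (1/2)[Ag^+] = 1.030 × 10^-4 M.
Ksp = [Ag^+]^2[CO3^2-]
Ksp = (2.06 × 10^-4)^2 × 1.030 × 10^-4 = 4.37 × 10^-12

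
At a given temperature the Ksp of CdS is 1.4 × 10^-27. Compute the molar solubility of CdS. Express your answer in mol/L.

CdS(s) ⇌ Cd^2+ + S^2-
Ksp = [Cd^2+][S^2-]
Let s = molar solubility. Then [Cd^2+] = s and [S^2-] = s.
Ksp = s^2
s = √(1.4 × 10^-27) = 3.7 × 10^-14 M

s ≈ 3.7 × 10^-14 M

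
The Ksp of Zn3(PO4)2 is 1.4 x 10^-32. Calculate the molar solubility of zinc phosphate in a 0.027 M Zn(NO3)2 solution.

s ≈ 1.3 x 10^-14 M

Zn3(PO4)2(s) ⇌ 3 Zn^2+ + 2 PO4^3-
Ksp = [Zn^2+]^3[PO4^3-]^2
Let s = moles of Zn3(PO4)2 that dissolve per litre. [Zn^2+] = 0.027 + 3s ≈ 0.027, [PO4^3-] = 2s (common-ion effect: Zn^2+ is already 0.027 M).
Ksp ≈ (0.027)^3 × (2s)^2
s = 1.3 × 10^-14 M
Check: 3s = 4.0 × 10^-14 ≪ 0.027, so the approximation is valid.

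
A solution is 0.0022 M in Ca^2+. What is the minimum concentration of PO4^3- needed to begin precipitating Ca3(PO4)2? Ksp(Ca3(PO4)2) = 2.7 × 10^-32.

[PO4^3-] = 1.6 × 10^-12 M

Ca3(PO4)2(s) ⇌ 3 Ca^2+ + 2 PO4^3-
Ksp = [Ca^2+]^3[PO4^3-]^2
Precipitation begins when Q = Ksp. With [Ca^2+] = 0.0022 M:
2.7 × 10^-32 = (0.0022)^3 × [PO4^3-]^2
[PO4^3-] = (2.7 × 10^-32 / 1.06 × 10^-8)^(1/2) = 1.6 × 10^-12 M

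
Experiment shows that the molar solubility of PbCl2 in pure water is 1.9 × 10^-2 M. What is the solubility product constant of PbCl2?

PbCl2(s) ⇌ Pb^2+(aq) + 2 Cl^-(aq)
Let s = molar solubility. Then [Pb^2+] = s and [Cl^-] = 2s.
Ksp = [Pb^2+][Cl^-]^2
So Ksp = s × (2s)^2 = 4s^3
Ksp = 4 × (1.9 x 10^-2)^3 = 2.7 × 10^-5

Ksp = 2.7 x 10^-5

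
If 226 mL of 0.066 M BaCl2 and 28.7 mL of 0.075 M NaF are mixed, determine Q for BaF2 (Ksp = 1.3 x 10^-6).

Q = 4.2 × 10^-6

Total volume = 226 + 28.7 = 254.7 mL.
[Ba^2+] = 6.6 x 10^-2 × (226/254.7) = 5.86 × 10^-2 M
[F^-] = 7.5 × 10^-2 × (28.7/254.7) = 8.45 x 10^-3 M
BaF2(s) ⇌ Ba^2+ + 2 F^-, so Q = [Ba^2+][F^-]^2
Q = (5.86 × 10^-2)(8.45 × 10^-3)^2 = 4.2 × 10^-6
Q > Ksp, so BaF2 will precipitate.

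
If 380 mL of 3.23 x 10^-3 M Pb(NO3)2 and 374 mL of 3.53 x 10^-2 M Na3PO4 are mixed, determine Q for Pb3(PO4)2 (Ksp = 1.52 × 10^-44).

Total volume = 380 + 374 = 754 mL.
[Pb^2+] = 3.23 × 10^-3 × (380/754) = 1.628 x 10^-3 M
[PO4^3-] = 3.53 × 10^-2 × (374/754) = 1.751 × 10^-2 M
Pb3(PO4)2(s) ⇌ 3 Pb^2+(aq) + 2 PO4^3-(aq), so Q = [Pb^2+]^3[PO4^3-]^2
Q = (1.628 × 10^-3)^3(1.751 x 10^-2)^2 = 1.32 x 10^-12
Q > Ksp, so Pb3(PO4)2 will precipitate.

1.32 × 10^-12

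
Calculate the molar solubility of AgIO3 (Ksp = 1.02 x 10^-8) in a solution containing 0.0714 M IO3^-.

AgIO3(s) <=> Ag^+ + IO3^-
Ksp = [Ag^+][IO3^-]
Let s be the molar solubility in this solution. [Ag^+] = s, [IO3^-] = 0.0714 + s ≈ 0.0714 (common-ion effect: IO3^- is already 0.0714 M).
Ksp ≈ s × 0.0714
s = 1.43 x 10^-7 M
Check: s = 1.4 x 10^-7 ≪ 0.0714, so the approximation is valid.

s ≈ 1.43 × 10^-7 M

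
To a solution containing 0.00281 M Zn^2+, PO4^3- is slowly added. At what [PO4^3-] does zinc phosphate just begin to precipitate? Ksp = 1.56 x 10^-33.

[PO4^3-] = 2.65e-13 M

Zn3(PO4)2(s) ⇌ 3 Zn^2+(aq) + 2 PO4^3-(aq)
Ksp = [Zn^2+]^3[PO4^3-]^2
Precipitation begins when Q = Ksp. With [Zn^2+] = 0.00281 M:
1.56 x 10^-33 = (0.00281)^3 × [PO4^3-]^2
[PO4^3-] = (1.56 x 10^-33 / 2.219 x 10^-8)^(1/2) = 2.65 × 10^-13 M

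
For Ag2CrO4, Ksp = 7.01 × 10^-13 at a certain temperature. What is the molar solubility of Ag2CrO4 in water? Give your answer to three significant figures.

s ≈ 5.60e-5 M

Ag2CrO4(s) ⇌ 2 Ag^+(aq) + CrO4^2-(aq)
Ksp = [Ag^+]^2[CrO4^2-]
If s mol/L of Ag2CrO4 dissolves, [Ag^+] = 2s and [CrO4^2-] = s.
So Ksp = (2s)^2 × s = 4s^3
s^3 = 7.01 × 10^-13 / 4, so s = 5.60 × 10^-5 M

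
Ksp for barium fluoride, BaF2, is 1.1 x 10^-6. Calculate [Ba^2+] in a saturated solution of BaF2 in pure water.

BaF2(s) ⇌ Ba^2+(aq) + 2 F^-(aq)
Ksp = [Ba^2+][F^-]^2
For each mole of BaF2 that dissolves: [Ba^2+] = s, [F^-] = 2s.
Substituting: Ksp = s(2s)^2 = 4s^3
Solving, s = (1.1 x 10^-6/4)^(1/3) = 6.50 × 10^-3 M
[Ba^2+] = s = 6.5 × 10^-3 M

[Ba^2+] = 6.5e-3 M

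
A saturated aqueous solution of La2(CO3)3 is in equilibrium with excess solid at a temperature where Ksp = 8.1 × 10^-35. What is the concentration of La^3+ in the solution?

La2(CO3)3(s) ⇌ 2 La^3+ + 3 CO3^2-
Ksp = [La^3+]^2[CO3^2-]^3
With molar solubility s: [La^3+] = 2s, [CO3^2-] = 3s.
Ksp = (2s)^2(3s)^3 = 108s^5
Solving, s = (8.1 × 10^-35/108)^(1/5) = 5.96 × 10^-8 M
[La^3+] = 2s = 1.2 x 10^-7 M

[La^3+] ≈ 1.2 × 10^-7 M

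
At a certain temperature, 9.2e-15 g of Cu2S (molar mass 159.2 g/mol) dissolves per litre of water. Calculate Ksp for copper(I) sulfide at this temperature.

Molar solubility s = (9.2 × 10^-15 g/L) / (159.2 g/mol) = 5.78 × 10^-17 M.
Cu2S(s) ⇌ 2 Cu^+(aq) + S^2-(aq)
Let s = molar solubility. Then [Cu^+] = 2s and [S^2-] = s.
Ksp = [Cu^+]^2[S^2-]
So Ksp = (2s)^2 × s = 4s^3
With s = 5.78 x 10^-17: Ksp = 7.7 × 10^-49

Ksp = 7.7 × 10^-49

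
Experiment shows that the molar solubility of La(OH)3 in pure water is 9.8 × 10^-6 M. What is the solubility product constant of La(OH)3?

La(OH)3(s) ⇌ La^3+ + 3 OH^-
With molar solubility s: [La^3+] = s, [OH^-] = 3s.
Ksp = [La^3+][OH^-]^3
Ksp = s(3s)^3 = 27s^4
Ksp = 27 × (9.8 × 10^-6)^4 = 2.5 × 10^-19

2.5 × 10^-19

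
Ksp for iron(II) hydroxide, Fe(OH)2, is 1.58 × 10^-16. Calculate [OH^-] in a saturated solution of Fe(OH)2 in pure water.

Fe(OH)2(s) ⇌ Fe^2+(aq) + 2 OH^-(aq)
Ksp = [Fe^2+][OH^-]^2
With molar solubility s: [Fe^2+] = s, [OH^-] = 2s.
Ksp = s(2s)^2 = 4s^3
s = (1.58 × 10^-16 / 4)^(1/3) = 3.406 × 10^-6 M
[OH^-] = 2s = 6.81 × 10^-6 M

[OH^-] ≈ 6.81 × 10^-6 M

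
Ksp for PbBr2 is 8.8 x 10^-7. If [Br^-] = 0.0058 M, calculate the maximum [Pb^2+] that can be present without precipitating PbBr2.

[Pb^2+] = 2.6e-2 M

PbBr2(s) <=> Pb^2+(aq) + 2 Br^-(aq)
Ksp = [Pb^2+][Br^-]^2
Precipitation begins when Q = Ksp. With [Br^-] = 0.0058 M:
8.8 x 10^-7 = (0.0058)^2 × [Pb^2+]
[Pb^2+] = (8.8 x 10^-7 / 3.36 × 10^-5) = 2.6 × 10^-2 M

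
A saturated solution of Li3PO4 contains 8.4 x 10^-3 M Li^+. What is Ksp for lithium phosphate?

Ksp ≈ 1.7e-9

Li3PO4(s) ⇌ 3 Li^+(aq) + PO4^3-(aq)
Stoichiometry gives [PO4^3-] = (1/3)[Li^+] = 2.80 × 10^-3 M.
Ksp = [Li^+]^3[PO4^3-]
Ksp = (8.4 × 10^-3)^3 × 2.80 x 10^-3 = 1.7 × 10^-9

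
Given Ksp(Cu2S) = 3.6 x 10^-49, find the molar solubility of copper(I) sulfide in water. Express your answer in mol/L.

s ≈ 4.5e-17 M

Cu2S(s) ⇌ 2 Cu^+(aq) + S^2-(aq)
Ksp = [Cu^+]^2[S^2-]
Let s = molar solubility. Then [Cu^+] = 2s and [S^2-] = s.
So Ksp = (2s)^2 × s = 4s^3
s^3 = 3.6 x 10^-49 / 4, so s = 4.5 x 10^-17 M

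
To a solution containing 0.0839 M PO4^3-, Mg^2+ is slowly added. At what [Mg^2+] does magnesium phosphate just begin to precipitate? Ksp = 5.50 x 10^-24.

9.21 x 10^-8 M

Mg3(PO4)2(s) ⇌ 3 Mg^2+(aq) + 2 PO4^3-(aq)
Ksp = [Mg^2+]^3[PO4^3-]^2
Precipitation begins when Q = Ksp. With [PO4^3-] = 0.0839 M:
5.50 x 10^-24 = (0.0839)^2 × [Mg^2+]^3
[Mg^2+] = (5.50 x 10^-24 / 7.039 x 10^-3)^(1/3) = 9.21 × 10^-8 M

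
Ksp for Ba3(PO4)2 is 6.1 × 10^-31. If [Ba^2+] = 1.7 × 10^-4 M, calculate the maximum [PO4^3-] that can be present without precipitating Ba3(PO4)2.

[PO4^3-] ≈ 3.5e-10 M

Ba3(PO4)2(s) ⇌ 3 Ba^2+ + 2 PO4^3-
Ksp = [Ba^2+]^3[PO4^3-]^2
Precipitation begins when Q = Ksp. With [Ba^2+] = 1.7 × 10^-4 M:
6.1 × 10^-31 = (1.7 × 10^-4)^3 × [PO4^3-]^2
[PO4^3-] = (6.1 × 10^-31 / 4.91 x 10^-12)^(1/2) = 3.5 × 10^-10 M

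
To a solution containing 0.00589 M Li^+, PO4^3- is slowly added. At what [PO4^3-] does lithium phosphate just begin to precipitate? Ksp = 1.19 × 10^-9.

[PO4^3-] = 5.82 × 10^-3 M

Li3PO4(s) ⇌ 3 Li^+(aq) + PO4^3-(aq)
Ksp = [Li^+]^3[PO4^3-]
Precipitation begins when Q = Ksp. With [Li^+] = 0.00589 M:
1.19 × 10^-9 = (0.00589)^3 × [PO4^3-]
[PO4^3-] = (1.19 × 10^-9 / 2.043 × 10^-7) = 5.82 x 10^-3 M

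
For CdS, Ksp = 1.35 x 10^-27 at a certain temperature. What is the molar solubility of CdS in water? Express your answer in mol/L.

s = 3.67 x 10^-14 M

CdS(s) ⇌ Cd^2+ + S^2-
Ksp = [Cd^2+][S^2-]
With molar solubility s: [Cd^2+] = s, [S^2-] = s.
Ksp = s^2
s = √(1.35 x 10^-27) = 3.67 × 10^-14 M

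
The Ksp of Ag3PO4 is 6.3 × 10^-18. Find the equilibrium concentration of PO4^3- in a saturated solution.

[PO4^3-] = 2.2 x 10^-5 M

Ag3PO4(s) ⇌ 3 Ag^+(aq) + PO4^3-(aq)
Ksp = [Ag^+]^3[PO4^3-]
For each mole of Ag3PO4 that dissolves: [Ag^+] = 3s, [PO4^3-] = s.
So Ksp = (3s)^3 × s = 27s^4
Solving, s = (6.3 × 10^-18/27)^(1/4) = 2.20 x 10^-5 M
[PO4^3-] = s = 2.2 × 10^-5 M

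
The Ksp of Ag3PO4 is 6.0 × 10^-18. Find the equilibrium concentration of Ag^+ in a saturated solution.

6.5e-5 M

Ag3PO4(s) ⇌ 3 Ag^+ + PO4^3-
Ksp = [Ag^+]^3[PO4^3-]
For each mole of Ag3PO4 that dissolves: [Ag^+] = 3s, [PO4^3-] = s.
So Ksp = (3s)^3 × s = 27s^4
Solving, s = (6.0 × 10^-18/27)^(1/4) = 2.17 × 10^-5 M
[Ag^+] = 3s = 6.5 × 10^-5 M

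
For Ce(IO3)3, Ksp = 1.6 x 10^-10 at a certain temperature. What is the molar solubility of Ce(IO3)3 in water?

Ce(IO3)3(s) <=> Ce^3+(aq) + 3 IO3^-(aq)
Ksp = [Ce^3+][IO3^-]^3
If s mol/L of Ce(IO3)3 dissolves, [Ce^3+] = s and [IO3^-] = 3s.
So Ksp = s × (3s)^3 = 27s^4
s^4 = 1.6 x 10^-10 / 27, so s = 1.6 × 10^-3 M

1.6e-3 M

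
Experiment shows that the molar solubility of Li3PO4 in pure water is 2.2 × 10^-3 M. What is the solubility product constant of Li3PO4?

Li3PO4(s) <=> 3 Li^+(aq) + PO4^3-(aq)
If s mol/L of Li3PO4 dissolves, [Li^+] = 3s and [PO4^3-] = s.
Ksp = [Li^+]^3[PO4^3-]
Ksp = (3s)^3s = 27s^4
With s = 2.2 x 10^-3: Ksp = 6.3 × 10^-10

Ksp = 6.3e-10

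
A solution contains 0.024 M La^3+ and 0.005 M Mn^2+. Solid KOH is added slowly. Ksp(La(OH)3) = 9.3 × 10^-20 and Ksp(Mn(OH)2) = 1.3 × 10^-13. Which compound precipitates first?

La(OH)3

Precipitation of each salt starts when its ion product equals its Ksp.
For La(OH)3: 9.3 × 10^-20 = 0.024 × [OH^-]^3  ⇒  [OH^-] = 1.6 x 10^-6 M.
For Mn(OH)2: 1.3 × 10^-13 = 0.005 × [OH^-]^2  ⇒  [OH^-] = 5.1 x 10^-6 M.
The salt with the lower threshold [OH^-] precipitates first: La(OH)3.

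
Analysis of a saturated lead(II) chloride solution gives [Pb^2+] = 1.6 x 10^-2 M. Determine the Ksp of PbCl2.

Ksp ≈ 1.6 x 10^-5

PbCl2(s) ⇌ Pb^2+(aq) + 2 Cl^-(aq)
Stoichiometry gives [Cl^-] = (2/1)[Pb^2+] = 3.20 × 10^-2 M.
Ksp = [Pb^2+][Cl^-]^2
Ksp = 1.6 × 10^-2 × (3.20 × 10^-2)^2 = 1.6 × 10^-5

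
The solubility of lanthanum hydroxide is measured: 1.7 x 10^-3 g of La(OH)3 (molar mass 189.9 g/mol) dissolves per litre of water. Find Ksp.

Ksp = 1.7 × 10^-19

Molar solubility s = (1.7 × 10^-3 g/L) / (189.9 g/mol) = 8.95 × 10^-6 M.
La(OH)3(s) ⇌ La^3+(aq) + 3 OH^-(aq)
With molar solubility s: [La^3+] = s, [OH^-] = 3s.
Ksp = [La^3+][OH^-]^3
Substituting: Ksp = s(3s)^3 = 27s^4
Ksp = 27 × (8.95 x 10^-6)^4 = 1.7 × 10^-19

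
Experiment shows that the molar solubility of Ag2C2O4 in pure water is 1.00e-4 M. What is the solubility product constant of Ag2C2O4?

Ksp = 4.00e-12

Ag2C2O4(s) ⇌ 2 Ag^+ + C2O4^2-
For each mole of Ag2C2O4 that dissolves: [Ag^+] = 2s, [C2O4^2-] = s.
Ksp = [Ag^+]^2[C2O4^2-]
Substituting: Ksp = (2s)^2s = 4s^3
Ksp = 4 × (1.00 × 10^-4)^3 = 4.00 × 10^-12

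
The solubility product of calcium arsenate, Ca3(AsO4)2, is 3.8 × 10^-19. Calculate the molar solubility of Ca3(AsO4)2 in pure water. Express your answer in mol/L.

s ≈ 8.1e-5 M

Ca3(AsO4)2(s) <=> 3 Ca^2+(aq) + 2 AsO4^3-(aq)
Ksp = [Ca^2+]^3[AsO4^3-]^2
With molar solubility s: [Ca^2+] = 3s, [AsO4^3-] = 2s.
Substituting: Ksp = (3s)^3(2s)^2 = 108s^5
s = (3.8 × 10^-19 / 108)^(1/5) = 8.1 × 10^-5 M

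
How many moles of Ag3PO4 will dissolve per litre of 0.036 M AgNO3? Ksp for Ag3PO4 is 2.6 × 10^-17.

Ag3PO4(s) ⇌ 3 Ag^+(aq) + PO4^3-(aq)
Ksp = [Ag^+]^3[PO4^3-]
Let s = moles of Ag3PO4 that dissolve per litre. [Ag^+] = 0.036 + 3s ≈ 0.036, [PO4^3-] = s (common-ion effect: Ag^+ is already 0.036 M).
Ksp ≈ (0.036)^3 × s
s = 5.6 x 10^-13 M
Check: 3s = 1.7 × 10^-12 ≪ 0.036, so the approximation is valid.

s ≈ 5.6 x 10^-13 M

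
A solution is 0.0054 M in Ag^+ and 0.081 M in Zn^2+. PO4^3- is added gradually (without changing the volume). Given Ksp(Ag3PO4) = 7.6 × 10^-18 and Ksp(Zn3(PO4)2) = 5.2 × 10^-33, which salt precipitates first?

Each salt begins to precipitate when Q = Ksp, i.e. when [PO4^3-] reaches its threshold.
For Ag3PO4: 7.6 × 10^-18 = (0.0054)^3 × [PO4^3-]  ⇒  [PO4^3-] = 4.8 x 10^-11 M.
For Zn3(PO4)2: 5.2 × 10^-33 = (0.081)^3 × [PO4^3-]^2  ⇒  [PO4^3-] = 3.1 × 10^-15 M.
The salt with the lower threshold [PO4^3-] precipitates first: Zn3(PO4)2.

Zn3(PO4)2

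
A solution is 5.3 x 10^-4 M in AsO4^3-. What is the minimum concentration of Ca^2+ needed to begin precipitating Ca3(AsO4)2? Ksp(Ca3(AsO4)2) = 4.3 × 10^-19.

[Ca^2+] ≈ 1.2e-4 M

Ca3(AsO4)2(s) ⇌ 3 Ca^2+ + 2 AsO4^3-
Ksp = [Ca^2+]^3[AsO4^3-]^2
Precipitation begins when Q = Ksp. With [AsO4^3-] = 5.3 x 10^-4 M:
4.3 × 10^-19 = (5.3 x 10^-4)^2 × [Ca^2+]^3
[Ca^2+] = (4.3 × 10^-19 / 2.81 × 10^-7)^(1/3) = 1.2 x 10^-4 M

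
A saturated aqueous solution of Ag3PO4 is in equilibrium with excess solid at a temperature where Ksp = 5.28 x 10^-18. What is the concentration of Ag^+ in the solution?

[Ag^+] ≈ 6.31 × 10^-5 M

Ag3PO4(s) ⇌ 3 Ag^+ + PO4^3-
Ksp = [Ag^+]^3[PO4^3-]
With molar solubility s: [Ag^+] = 3s, [PO4^3-] = s.
Ksp = (3s)^3s = 27s^4
Solving, s = (5.28 x 10^-18/27)^(1/4) = 2.103 × 10^-5 M
[Ag^+] = 3s = 6.31 × 10^-5 M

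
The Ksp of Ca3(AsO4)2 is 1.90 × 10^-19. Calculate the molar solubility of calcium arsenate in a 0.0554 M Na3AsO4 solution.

s = 1.32e-6 M

Ca3(AsO4)2(s) ⇌ 3 Ca^2+(aq) + 2 AsO4^3-(aq)
Ksp = [Ca^2+]^3[AsO4^3-]^2
Let s = moles of Ca3(AsO4)2 that dissolve per litre. [Ca^2+] = 3s, [AsO4^3-] = 0.0554 + 2s ≈ 0.0554 (Ksp is small, so little additional dissolves).
Ksp ≈ (3s)^3 × (0.0554)^2
s = 1.32 × 10^-6 M
Check: 2s = 2.6 × 10^-6 ≪ 0.0554, so the approximation is valid.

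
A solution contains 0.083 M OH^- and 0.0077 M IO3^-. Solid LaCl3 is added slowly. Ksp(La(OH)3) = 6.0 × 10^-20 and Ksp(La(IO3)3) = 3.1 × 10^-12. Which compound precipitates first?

La(OH)3

Each salt begins to precipitate when Q = Ksp, i.e. when [La^3+] reaches its threshold.
For La(OH)3: 6.0 × 10^-20 = (0.083)^3 × [La^3+]  ⇒  [La^3+] = 1.0 × 10^-16 M.
For La(IO3)3: 3.1 × 10^-12 = (0.0077)^3 × [La^3+]  ⇒  [La^3+] = 6.8 x 10^-6 M.
The salt with the lower threshold [La^3+] precipitates first: La(OH)3.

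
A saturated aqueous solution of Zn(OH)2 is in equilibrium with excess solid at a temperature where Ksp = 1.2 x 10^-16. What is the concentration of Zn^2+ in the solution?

[Zn^2+] ≈ 3.1e-6 M

Zn(OH)2(s) ⇌ Zn^2+ + 2 OH^-
Ksp = [Zn^2+][OH^-]^2
With molar solubility s: [Zn^2+] = s, [OH^-] = 2s.
Substituting: Ksp = s(2s)^2 = 4s^3
s = (1.2 x 10^-16 / 4)^(1/3) = 3.11 x 10^-6 M
[Zn^2+] = s = 3.1 x 10^-6 M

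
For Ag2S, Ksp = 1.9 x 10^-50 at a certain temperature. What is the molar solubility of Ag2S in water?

Ag2S(s) <=> 2 Ag^+ + S^2-
Ksp = [Ag^+]^2[S^2-]
Let s = molar solubility. Then [Ag^+] = 2s and [S^2-] = s.
So Ksp = (2s)^2 × s = 4s^3
s = (1.9 x 10^-50 / 4)^(1/3) = 1.7 × 10^-17 M

1.7 × 10^-17 M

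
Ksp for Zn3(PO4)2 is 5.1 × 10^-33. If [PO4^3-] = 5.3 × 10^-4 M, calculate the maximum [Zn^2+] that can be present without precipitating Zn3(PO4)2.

2.6e-9 M

Zn3(PO4)2(s) <=> 3 Zn^2+ + 2 PO4^3-
Ksp = [Zn^2+]^3[PO4^3-]^2
Precipitation begins when Q = Ksp. With [PO4^3-] = 5.3 × 10^-4 M:
5.1 × 10^-33 = (5.3 × 10^-4)^2 × [Zn^2+]^3
[Zn^2+] = (5.1 × 10^-33 / 2.81 × 10^-7)^(1/3) = 2.6 × 10^-9 M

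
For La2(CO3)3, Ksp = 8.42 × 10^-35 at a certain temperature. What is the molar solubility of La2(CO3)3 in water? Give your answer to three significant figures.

La2(CO3)3(s) <=> 2 La^3+(aq) + 3 CO3^2-(aq)
Ksp = [La^3+]^2[CO3^2-]^3
For each mole of La2(CO3)3 that dissolves: [La^3+] = 2s, [CO3^2-] = 3s.
Ksp = (2s)^2(3s)^3 = 108s^5
s^5 = 8.42 × 10^-35 / 108, so s = 6.00 x 10^-8 M

s ≈ 6.00 × 10^-8 M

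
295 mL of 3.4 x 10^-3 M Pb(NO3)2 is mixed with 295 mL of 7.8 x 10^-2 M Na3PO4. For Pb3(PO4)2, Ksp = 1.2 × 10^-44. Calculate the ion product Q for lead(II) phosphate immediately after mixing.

Q ≈ 7.5 x 10^-12

Total volume = 295 + 295 = 590 mL.
[Pb^2+] = 3.4 × 10^-3 × (295/590) = 1.70 x 10^-3 M
[PO4^3-] = 7.8 × 10^-2 × (295/590) = 3.90 × 10^-2 M
Pb3(PO4)2(s) <=> 3 Pb^2+ + 2 PO4^3-, so Q = [Pb^2+]^3[PO4^3-]^2
Q = (1.70 x 10^-3)^3(3.90 × 10^-2)^2 = 7.5 x 10^-12
Q > Ksp, so Pb3(PO4)2 will precipitate.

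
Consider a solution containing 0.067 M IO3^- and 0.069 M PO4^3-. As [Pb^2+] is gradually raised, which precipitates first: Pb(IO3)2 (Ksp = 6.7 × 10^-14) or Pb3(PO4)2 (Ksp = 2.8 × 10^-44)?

Each salt begins to precipitate when Q = Ksp, i.e. when [Pb^2+] reaches its threshold.
For Pb(IO3)2: 6.7 × 10^-14 = (0.067)^2 × [Pb^2+]  ⇒  [Pb^2+] = 1.5 × 10^-11 M.
For Pb3(PO4)2: 2.8 × 10^-44 = (0.069)^2 × [Pb^2+]^3  ⇒  [Pb^2+] = 1.8 x 10^-14 M.
The salt with the lower threshold [Pb^2+] precipitates first: Pb3(PO4)2.

Pb3(PO4)2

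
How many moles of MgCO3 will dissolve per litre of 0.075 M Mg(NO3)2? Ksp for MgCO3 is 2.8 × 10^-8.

MgCO3(s) ⇌ Mg^2+ + CO3^2-
Ksp = [Mg^2+][CO3^2-]
Let s = moles of MgCO3 that dissolve per litre. [Mg^2+] = 0.075 + s ≈ 0.075, [CO3^2-] = s (Ksp is small, so little additional dissolves).
Ksp ≈ 0.075 × s
s = 3.7 × 10^-7 M
Check: s = 3.7 × 10^-7 ≪ 0.075, so the approximation is valid.

s ≈ 3.7e-7 M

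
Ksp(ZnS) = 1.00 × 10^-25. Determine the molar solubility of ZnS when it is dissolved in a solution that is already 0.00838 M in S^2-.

s ≈ 1.19e-23 M

ZnS(s) ⇌ Zn^2+ + S^2-
Ksp = [Zn^2+][S^2-]
Let s = moles of ZnS that dissolve per litre. [Zn^2+] = s, [S^2-] = 0.00838 + s ≈ 0.00838 (since the S^2- already present dominates).
Ksp ≈ s × 0.00838
s = 1.19 × 10^-23 M
Check: s = 1.2 × 10^-23 ≪ 0.00838, so the approximation is valid.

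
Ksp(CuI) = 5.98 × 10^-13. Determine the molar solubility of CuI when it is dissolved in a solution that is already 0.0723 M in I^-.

CuI(s) ⇌ Cu^+ + I^-
Ksp = [Cu^+][I^-]
Let s = moles of CuI that dissolve per litre. [Cu^+] = s, [I^-] = 0.0723 + s ≈ 0.0723 (Ksp is small, so little additional dissolves).
Ksp ≈ s × 0.0723
s = 8.27 × 10^-12 M
Check: s = 8.3 × 10^-12 ≪ 0.0723, so the approximation is valid.

s = 8.27e-12 M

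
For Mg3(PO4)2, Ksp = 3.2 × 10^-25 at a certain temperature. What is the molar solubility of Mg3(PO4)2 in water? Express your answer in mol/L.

Mg3(PO4)2(s) ⇌ 3 Mg^2+(aq) + 2 PO4^3-(aq)
Ksp = [Mg^2+]^3[PO4^3-]^2
If s mol/L of Mg3(PO4)2 dissolves, [Mg^2+] = 3s and [PO4^3-] = 2s.
So Ksp = (3s)^3 × (2s)^2 = 108s^5
s = (3.2 × 10^-25 / 108)^(1/5) = 4.9 × 10^-6 M

s ≈ 4.9 x 10^-6 M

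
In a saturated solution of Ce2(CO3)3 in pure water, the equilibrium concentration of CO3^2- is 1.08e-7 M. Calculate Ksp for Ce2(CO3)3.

Ce2(CO3)3(s) <=> 2 Ce^3+(aq) + 3 CO3^2-(aq)
Stoichiometry gives [Ce^3+] = (2/3)[CO3^2-] = 7.200 x 10^-8 M.
Ksp = [Ce^3+]^2[CO3^2-]^3
Ksp = (7.200 × 10^-8)^2 × (1.08 x 10^-7)^3 = 6.53 × 10^-36

6.53 x 10^-36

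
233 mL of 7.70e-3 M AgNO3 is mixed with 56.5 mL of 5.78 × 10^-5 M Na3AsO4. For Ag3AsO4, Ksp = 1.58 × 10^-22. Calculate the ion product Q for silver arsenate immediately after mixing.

Total volume = 233 + 56.5 = 289.5 mL.
[Ag^+] = 7.70 x 10^-3 × (233/289.5) = 6.197 × 10^-3 M
[AsO4^3-] = 5.78 × 10^-5 × (56.5/289.5) = 1.128 x 10^-5 M
Ag3AsO4(s) ⇌ 3 Ag^+(aq) + AsO4^3-(aq), so Q = [Ag^+]^3[AsO4^3-]
Q = (6.197 × 10^-3)^3(1.128 × 10^-5) = 2.68 × 10^-12
Q > Ksp, so Ag3AsO4 will precipitate.

2.68 × 10^-12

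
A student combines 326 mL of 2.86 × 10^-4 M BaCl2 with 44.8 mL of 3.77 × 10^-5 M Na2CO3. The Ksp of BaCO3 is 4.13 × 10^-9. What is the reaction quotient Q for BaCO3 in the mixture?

Total volume = 326 + 44.8 = 370.8 mL.
[Ba^2+] = 2.86 x 10^-4 × (326/370.8) = 2.514 × 10^-4 M
[CO3^2-] = 3.77 x 10^-5 × (44.8/370.8) = 4.555 x 10^-6 M
BaCO3(s) ⇌ Ba^2+ + CO3^2-, so Q = [Ba^2+][CO3^2-]
Q = (2.514 × 10^-4)(4.555 x 10^-6) = 1.15 × 10^-9
Q < Ksp, so no precipitate of BaCO3 forms.

1.15 × 10^-9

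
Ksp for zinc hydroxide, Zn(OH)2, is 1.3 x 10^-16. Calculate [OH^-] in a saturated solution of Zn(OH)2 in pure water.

Zn(OH)2(s) <=> Zn^2+(aq) + 2 OH^-(aq)
Ksp = [Zn^2+][OH^-]^2
If s mol/L of Zn(OH)2 dissolves, [Zn^2+] = s and [OH^-] = 2s.
Substituting: Ksp = s(2s)^2 = 4s^3
s^3 = 1.3 x 10^-16 / 4, so s = 3.19 × 10^-6 M
[OH^-] = 2s = 6.4 × 10^-6 M

[OH^-] = 6.4 × 10^-6 M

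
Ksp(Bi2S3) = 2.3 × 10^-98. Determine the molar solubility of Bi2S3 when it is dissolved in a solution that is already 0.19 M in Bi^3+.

Bi2S3(s) <=> 2 Bi^3+(aq) + 3 S^2-(aq)
Ksp = [Bi^3+]^2[S^2-]^3
If s mol/L dissolves here, [Bi^3+] = 0.19 + 2s ≈ 0.19, [S^2-] = 3s (since the Bi^3+ already present dominates).
Ksp ≈ (0.19)^2 × (3s)^3
s = 2.9 × 10^-33 M
Check: 2s = 5.7 × 10^-33 ≪ 0.19, so the approximation is valid.

2.9e-33 M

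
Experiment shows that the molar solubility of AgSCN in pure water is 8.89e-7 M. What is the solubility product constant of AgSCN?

AgSCN(s) ⇌ Ag^+(aq) + SCN^-(aq)
If s mol/L of AgSCN dissolves, [Ag^+] = s and [SCN^-] = s.
Ksp = [Ag^+][SCN^-]
Ksp = s × s = s^2
Ksp = (8.89 × 10^-7)^2 = 7.90 x 10^-13

7.90 x 10^-13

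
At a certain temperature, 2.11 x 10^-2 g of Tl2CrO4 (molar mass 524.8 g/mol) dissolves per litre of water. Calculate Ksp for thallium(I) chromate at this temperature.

Ksp = 2.60 × 10^-13

Molar solubility s = (2.11 x 10^-2 g/L) / (524.8 g/mol) = 4.021 × 10^-5 M.
Tl2CrO4(s) <=> 2 Tl^+ + CrO4^2-
With molar solubility s: [Tl^+] = 2s, [CrO4^2-] = s.
Ksp = [Tl^+]^2[CrO4^2-]
Ksp = (2s)^2s = 4s^3
Ksp = 4 × (4.021 x 10^-5)^3 = 2.60 x 10^-13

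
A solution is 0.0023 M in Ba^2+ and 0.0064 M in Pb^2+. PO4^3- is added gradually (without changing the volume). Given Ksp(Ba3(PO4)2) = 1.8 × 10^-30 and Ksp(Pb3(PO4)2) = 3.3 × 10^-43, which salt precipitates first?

Pb3(PO4)2

Precipitation of each salt starts when its ion product equals its Ksp.
For Ba3(PO4)2: 1.8 × 10^-30 = (0.0023)^3 × [PO4^3-]^2  ⇒  [PO4^3-] = 1.2 x 10^-11 M.
For Pb3(PO4)2: 3.3 × 10^-43 = (0.0064)^3 × [PO4^3-]^2  ⇒  [PO4^3-] = 1.1 × 10^-18 M.
The salt with the lower threshold [PO4^3-] precipitates first: Pb3(PO4)2.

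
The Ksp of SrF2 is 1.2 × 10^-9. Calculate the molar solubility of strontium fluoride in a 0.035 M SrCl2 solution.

9.3 × 10^-5 M

SrF2(s) ⇌ Sr^2+(aq) + 2 F^-(aq)
Ksp = [Sr^2+][F^-]^2
Let s = moles of SrF2 that dissolve per litre. [Sr^2+] = 0.035 + s ≈ 0.035, [F^-] = 2s (common-ion effect: Sr^2+ is already 0.035 M).
Ksp ≈ 0.035 × (2s)^2
s = 9.3 x 10^-5 M
Check: s = 9.3 × 10^-5 ≪ 0.035, so the approximation is valid.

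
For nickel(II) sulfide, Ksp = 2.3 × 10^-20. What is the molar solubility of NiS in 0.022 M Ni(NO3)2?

s ≈ 1.0 × 10^-18 M

NiS(s) ⇌ Ni^2+ + S^2-
Ksp = [Ni^2+][S^2-]
Let s be the molar solubility in this solution. [Ni^2+] = 0.022 + s ≈ 0.022, [S^2-] = s (Ksp is small, so little additional dissolves).
Ksp ≈ 0.022 × s
s = 1.0 × 10^-18 M
Check: s = 1.0 × 10^-18 ≪ 0.022, so the approximation is valid.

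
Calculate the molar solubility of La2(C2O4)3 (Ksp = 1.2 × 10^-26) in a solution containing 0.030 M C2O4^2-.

s ≈ 1.1 × 10^-11 M

La2(C2O4)3(s) ⇌ 2 La^3+(aq) + 3 C2O4^2-(aq)
Ksp = [La^3+]^2[C2O4^2-]^3
Let s be the molar solubility in this solution. [La^3+] = 2s, [C2O4^2-] = 0.030 + 3s ≈ 0.030 (common-ion effect: C2O4^2- is already 0.030 M).
Ksp ≈ (2s)^2 × (0.030)^3
s = 1.1 x 10^-11 M
Check: 3s = 3.2 × 10^-11 ≪ 0.030, so the approximation is valid.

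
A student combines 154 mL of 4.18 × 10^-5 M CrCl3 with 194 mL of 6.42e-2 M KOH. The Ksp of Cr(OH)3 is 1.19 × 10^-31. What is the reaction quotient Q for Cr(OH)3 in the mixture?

8.48 × 10^-10

Total volume = 154 + 194 = 348 mL.
[Cr^3+] = 4.18 x 10^-5 × (154/348) = 1.850 × 10^-5 M
[OH^-] = 6.42 x 10^-2 × (194/348) = 3.579 x 10^-2 M
Cr(OH)3(s) <=> Cr^3+ + 3 OH^-, so Q = [Cr^3+][OH^-]^3
Q = (1.850 × 10^-5)(3.579 x 10^-2)^3 = 8.48 × 10^-10
Q > Ksp, so Cr(OH)3 will precipitate.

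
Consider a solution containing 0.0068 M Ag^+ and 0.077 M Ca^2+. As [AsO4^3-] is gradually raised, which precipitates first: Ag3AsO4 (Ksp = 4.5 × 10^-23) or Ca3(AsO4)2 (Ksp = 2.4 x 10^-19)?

Ag3AsO4

Each salt begins to precipitate when Q = Ksp, i.e. when [AsO4^3-] reaches its threshold.
For Ag3AsO4: 4.5 × 10^-23 = (0.0068)^3 × [AsO4^3-]  ⇒  [AsO4^3-] = 1.4 × 10^-16 M.
For Ca3(AsO4)2: 2.4 x 10^-19 = (0.077)^3 × [AsO4^3-]^2  ⇒  [AsO4^3-] = 2.3 × 10^-8 M.
The salt with the lower threshold [AsO4^3-] precipitates first: Ag3AsO4.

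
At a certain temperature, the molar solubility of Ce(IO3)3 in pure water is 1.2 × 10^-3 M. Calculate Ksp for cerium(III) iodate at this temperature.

Ce(IO3)3(s) ⇌ Ce^3+ + 3 IO3^-
With molar solubility s: [Ce^3+] = s, [IO3^-] = 3s.
Ksp = [Ce^3+][IO3^-]^3
So Ksp = s × (3s)^3 = 27s^4
With s = 1.2 x 10^-3: Ksp = 5.6 x 10^-11

Ksp ≈ 5.6e-11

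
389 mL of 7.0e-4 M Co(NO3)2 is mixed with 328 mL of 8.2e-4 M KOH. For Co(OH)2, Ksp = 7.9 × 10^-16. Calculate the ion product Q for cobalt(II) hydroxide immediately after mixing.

Q ≈ 5.3 x 10^-11

Total volume = 389 + 328 = 717 mL.
[Co^2+] = 7.0 × 10^-4 × (389/717) = 3.80 × 10^-4 M
[OH^-] = 8.2 × 10^-4 × (328/717) = 3.75 × 10^-4 M
Co(OH)2(s) ⇌ Co^2+(aq) + 2 OH^-(aq), so Q = [Co^2+][OH^-]^2
Q = (3.80 × 10^-4)(3.75 x 10^-4)^2 = 5.3 x 10^-11
Q > Ksp, so Co(OH)2 will precipitate.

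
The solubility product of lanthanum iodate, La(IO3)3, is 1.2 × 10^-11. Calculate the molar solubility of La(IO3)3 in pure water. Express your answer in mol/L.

8.2 × 10^-4 M

La(IO3)3(s) ⇌ La^3+ + 3 IO3^-
Ksp = [La^3+][IO3^-]^3
With molar solubility s: [La^3+] = s, [IO3^-] = 3s.
Ksp = s(3s)^3 = 27s^4
s^4 = 1.2 × 10^-11 / 27, so s = 8.2 x 10^-4 M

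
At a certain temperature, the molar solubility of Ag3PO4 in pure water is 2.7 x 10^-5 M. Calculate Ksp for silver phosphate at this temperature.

Ksp ≈ 1.4e-17

Ag3PO4(s) ⇌ 3 Ag^+ + PO4^3-
Let s = molar solubility. Then [Ag^+] = 3s and [PO4^3-] = s.
Ksp = [Ag^+]^3[PO4^3-]
Substituting: Ksp = (3s)^3s = 27s^4
Ksp = 27 × (2.7 × 10^-5)^4 = 1.4 x 10^-17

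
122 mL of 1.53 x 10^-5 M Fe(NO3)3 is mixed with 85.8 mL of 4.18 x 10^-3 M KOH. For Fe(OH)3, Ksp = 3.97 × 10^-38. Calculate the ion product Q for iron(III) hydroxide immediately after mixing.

Q = 4.62e-14

Total volume = 122 + 85.8 = 207.8 mL.
[Fe^3+] = 1.53 x 10^-5 × (122/207.8) = 8.983 × 10^-6 M
[OH^-] = 4.18 × 10^-3 × (85.8/207.8) = 1.726 × 10^-3 M
Fe(OH)3(s) ⇌ Fe^3+(aq) + 3 OH^-(aq), so Q = [Fe^3+][OH^-]^3
Q = (8.983 × 10^-6)(1.726 × 10^-3)^3 = 4.62 × 10^-14
Q > Ksp, so Fe(OH)3 will precipitate.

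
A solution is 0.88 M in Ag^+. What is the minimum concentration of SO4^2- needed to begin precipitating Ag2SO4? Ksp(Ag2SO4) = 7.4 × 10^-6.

9.6e-6 M

Ag2SO4(s) <=> 2 Ag^+(aq) + SO4^2-(aq)
Ksp = [Ag^+]^2[SO4^2-]
Precipitation begins when Q = Ksp. With [Ag^+] = 0.88 M:
7.4 × 10^-6 = (0.88)^2 × [SO4^2-]
[SO4^2-] = (7.4 × 10^-6 / 7.74 × 10^-1) = 9.6 × 10^-6 M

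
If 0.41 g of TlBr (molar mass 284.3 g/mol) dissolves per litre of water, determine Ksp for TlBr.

Ksp ≈ 2.1 × 10^-6

Molar solubility s = (4.1 × 10^-1 g/L) / (284.3 g/mol) = 1.44 x 10^-3 M.
TlBr(s) ⇌ Tl^+(aq) + Br^-(aq)
For each mole of TlBr that dissolves: [Tl^+] = s, [Br^-] = s.
Ksp = [Tl^+][Br^-]
Ksp = (s)(s) = s^2
Ksp = (1.44 × 10^-3)^2 = 2.1 x 10^-6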